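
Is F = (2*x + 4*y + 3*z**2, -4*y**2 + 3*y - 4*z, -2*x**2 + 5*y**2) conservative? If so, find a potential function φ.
No, ∇×F = (10*y + 4, 4*x + 6*z, -4) ≠ 0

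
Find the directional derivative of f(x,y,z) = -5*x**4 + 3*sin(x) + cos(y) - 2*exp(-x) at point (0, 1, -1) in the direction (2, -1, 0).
sqrt(5)*(sin(1) + 10)/5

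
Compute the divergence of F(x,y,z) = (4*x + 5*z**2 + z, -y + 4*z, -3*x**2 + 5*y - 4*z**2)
3 - 8*z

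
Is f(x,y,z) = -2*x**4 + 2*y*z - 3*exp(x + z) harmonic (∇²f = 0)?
No, ∇²f = -24*x**2 - 6*exp(x + z)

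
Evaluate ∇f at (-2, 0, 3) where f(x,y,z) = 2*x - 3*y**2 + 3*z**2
(2, 0, 18)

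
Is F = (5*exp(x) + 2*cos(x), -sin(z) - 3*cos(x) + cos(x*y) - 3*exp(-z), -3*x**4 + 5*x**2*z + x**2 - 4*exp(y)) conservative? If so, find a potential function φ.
No, ∇×F = (-4*exp(y) + cos(z) - 3*exp(-z), 2*x*(6*x**2 - 5*z - 1), -y*sin(x*y) + 3*sin(x)) ≠ 0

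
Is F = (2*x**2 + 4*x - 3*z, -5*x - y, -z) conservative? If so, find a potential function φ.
No, ∇×F = (0, -3, -5) ≠ 0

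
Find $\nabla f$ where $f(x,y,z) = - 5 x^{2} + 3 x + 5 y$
(3 - 10*x, 5, 0)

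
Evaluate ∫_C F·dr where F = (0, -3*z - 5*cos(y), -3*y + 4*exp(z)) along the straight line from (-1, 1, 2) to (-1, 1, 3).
-4*exp(2) - 3 + 4*exp(3)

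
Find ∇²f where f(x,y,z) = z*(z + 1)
2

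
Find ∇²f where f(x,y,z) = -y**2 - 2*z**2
-6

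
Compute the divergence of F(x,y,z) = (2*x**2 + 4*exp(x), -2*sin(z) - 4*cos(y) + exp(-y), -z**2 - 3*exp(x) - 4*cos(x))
4*x - 2*z + 4*exp(x) + 4*sin(y) - exp(-y)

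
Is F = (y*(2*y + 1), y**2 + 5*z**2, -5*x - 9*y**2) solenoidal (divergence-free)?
No, ∇·F = 2*y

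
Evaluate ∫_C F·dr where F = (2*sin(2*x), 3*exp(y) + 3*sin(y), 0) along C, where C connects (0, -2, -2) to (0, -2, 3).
0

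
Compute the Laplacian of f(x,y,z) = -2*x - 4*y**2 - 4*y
-8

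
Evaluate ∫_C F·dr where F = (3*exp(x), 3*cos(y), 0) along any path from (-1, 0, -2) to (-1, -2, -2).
-3*sin(2)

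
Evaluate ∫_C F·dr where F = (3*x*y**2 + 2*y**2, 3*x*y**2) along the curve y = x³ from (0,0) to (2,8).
36896/35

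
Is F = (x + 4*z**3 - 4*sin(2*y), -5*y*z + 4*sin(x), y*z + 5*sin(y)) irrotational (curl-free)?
No, ∇×F = (5*y + z + 5*cos(y), 12*z**2, 4*cos(x) + 8*cos(2*y))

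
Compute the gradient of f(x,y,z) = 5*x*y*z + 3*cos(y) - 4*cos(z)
(5*y*z, 5*x*z - 3*sin(y), 5*x*y + 4*sin(z))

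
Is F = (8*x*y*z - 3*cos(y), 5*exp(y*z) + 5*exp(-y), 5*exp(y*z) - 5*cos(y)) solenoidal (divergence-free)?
No, ∇·F = 8*y*z + 5*y*exp(y*z) + 5*z*exp(y*z) - 5*exp(-y)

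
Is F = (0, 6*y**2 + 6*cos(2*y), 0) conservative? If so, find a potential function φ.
Yes, F is conservative. φ = 2*y**3 + 3*sin(2*y)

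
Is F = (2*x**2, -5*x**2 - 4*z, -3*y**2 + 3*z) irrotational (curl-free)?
No, ∇×F = (4 - 6*y, 0, -10*x)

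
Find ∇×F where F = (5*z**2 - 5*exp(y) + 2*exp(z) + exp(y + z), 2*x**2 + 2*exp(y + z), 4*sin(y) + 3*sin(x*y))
(3*x*cos(x*y) - 2*exp(y + z) + 4*cos(y), -3*y*cos(x*y) + 10*z + 2*exp(z) + exp(y + z), 4*x + 5*exp(y) - exp(y + z))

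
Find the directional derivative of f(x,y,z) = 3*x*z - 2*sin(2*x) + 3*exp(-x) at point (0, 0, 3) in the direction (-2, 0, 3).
-4*sqrt(13)/13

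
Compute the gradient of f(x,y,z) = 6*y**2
(0, 12*y, 0)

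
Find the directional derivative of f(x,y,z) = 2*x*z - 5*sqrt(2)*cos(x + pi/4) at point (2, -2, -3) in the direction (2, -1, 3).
10*sqrt(7)*sin(pi/4 + 2)/7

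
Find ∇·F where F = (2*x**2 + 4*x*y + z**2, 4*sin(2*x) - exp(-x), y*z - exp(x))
4*x + 5*y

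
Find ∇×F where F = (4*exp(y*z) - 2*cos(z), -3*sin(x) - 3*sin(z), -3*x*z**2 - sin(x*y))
(-x*cos(x*y) + 3*cos(z), 4*y*exp(y*z) + y*cos(x*y) + 3*z**2 + 2*sin(z), -4*z*exp(y*z) - 3*cos(x))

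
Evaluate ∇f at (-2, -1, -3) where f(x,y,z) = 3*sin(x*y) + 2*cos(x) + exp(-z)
(-3*cos(2) + 2*sin(2), -6*cos(2), -exp(3))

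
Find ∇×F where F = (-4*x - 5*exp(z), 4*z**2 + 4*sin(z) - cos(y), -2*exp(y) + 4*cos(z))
(-8*z - 2*exp(y) - 4*cos(z), -5*exp(z), 0)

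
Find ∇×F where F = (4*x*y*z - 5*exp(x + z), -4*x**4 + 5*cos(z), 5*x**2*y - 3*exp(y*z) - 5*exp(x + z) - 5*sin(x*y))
(5*x**2 - 5*x*cos(x*y) - 3*z*exp(y*z) + 5*sin(z), y*(-6*x + 5*cos(x*y)), 4*x*(-4*x**2 - z))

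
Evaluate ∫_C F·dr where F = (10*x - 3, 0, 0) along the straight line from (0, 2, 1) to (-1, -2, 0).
8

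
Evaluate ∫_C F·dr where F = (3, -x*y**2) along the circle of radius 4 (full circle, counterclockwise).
-64*pi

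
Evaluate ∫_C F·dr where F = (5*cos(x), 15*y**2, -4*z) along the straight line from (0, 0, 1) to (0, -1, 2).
-11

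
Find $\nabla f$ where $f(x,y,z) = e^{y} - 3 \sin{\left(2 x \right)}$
(-6*cos(2*x), exp(y), 0)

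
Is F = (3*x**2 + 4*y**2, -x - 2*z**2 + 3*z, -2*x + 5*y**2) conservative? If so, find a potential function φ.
No, ∇×F = (10*y + 4*z - 3, 2, -8*y - 1) ≠ 0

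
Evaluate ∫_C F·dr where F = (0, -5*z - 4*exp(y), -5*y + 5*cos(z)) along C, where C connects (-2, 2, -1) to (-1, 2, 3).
-40 + 5*sin(3) + 5*sin(1)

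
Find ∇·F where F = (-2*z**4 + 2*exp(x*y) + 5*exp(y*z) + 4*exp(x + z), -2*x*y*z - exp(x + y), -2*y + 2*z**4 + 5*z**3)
-2*x*z + 2*y*exp(x*y) + 8*z**3 + 15*z**2 - exp(x + y) + 4*exp(x + z)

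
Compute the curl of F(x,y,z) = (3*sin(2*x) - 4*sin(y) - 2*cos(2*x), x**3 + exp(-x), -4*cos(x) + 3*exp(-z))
(0, -4*sin(x), 3*x**2 + 4*cos(y) - exp(-x))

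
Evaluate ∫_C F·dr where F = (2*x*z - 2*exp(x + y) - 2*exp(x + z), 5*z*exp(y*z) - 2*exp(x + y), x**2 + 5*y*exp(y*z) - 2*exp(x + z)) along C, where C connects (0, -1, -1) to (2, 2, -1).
-2*exp(4) - 7*E - 4 + 5*exp(-2) + 4*exp(-1)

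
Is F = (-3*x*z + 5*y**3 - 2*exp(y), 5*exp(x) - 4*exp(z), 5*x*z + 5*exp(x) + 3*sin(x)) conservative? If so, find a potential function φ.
No, ∇×F = (4*exp(z), -3*x - 5*z - 5*exp(x) - 3*cos(x), -15*y**2 + 5*exp(x) + 2*exp(y)) ≠ 0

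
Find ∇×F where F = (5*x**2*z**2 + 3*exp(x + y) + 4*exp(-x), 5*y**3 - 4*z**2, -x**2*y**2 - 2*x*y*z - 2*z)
(-2*x**2*y - 2*x*z + 8*z, 10*x**2*z + 2*x*y**2 + 2*y*z, -3*exp(x + y))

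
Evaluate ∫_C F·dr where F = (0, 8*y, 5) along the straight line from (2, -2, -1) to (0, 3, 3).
40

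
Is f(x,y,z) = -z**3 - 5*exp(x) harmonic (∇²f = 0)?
No, ∇²f = -6*z - 5*exp(x)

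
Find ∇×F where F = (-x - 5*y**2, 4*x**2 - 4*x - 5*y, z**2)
(0, 0, 8*x + 10*y - 4)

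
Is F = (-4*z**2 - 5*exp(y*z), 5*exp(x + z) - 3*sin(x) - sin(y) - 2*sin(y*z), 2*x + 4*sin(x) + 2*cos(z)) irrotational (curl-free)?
No, ∇×F = (2*y*cos(y*z) - 5*exp(x + z), -5*y*exp(y*z) - 8*z - 4*cos(x) - 2, 5*z*exp(y*z) + 5*exp(x + z) - 3*cos(x))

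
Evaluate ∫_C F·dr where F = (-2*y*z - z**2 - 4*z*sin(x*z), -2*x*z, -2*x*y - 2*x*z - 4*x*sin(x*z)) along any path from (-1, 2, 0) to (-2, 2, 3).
4*cos(6) + 38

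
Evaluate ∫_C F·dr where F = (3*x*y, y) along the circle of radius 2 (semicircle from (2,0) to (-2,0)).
0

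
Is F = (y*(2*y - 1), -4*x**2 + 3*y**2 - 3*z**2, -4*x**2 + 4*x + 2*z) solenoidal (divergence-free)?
No, ∇·F = 6*y + 2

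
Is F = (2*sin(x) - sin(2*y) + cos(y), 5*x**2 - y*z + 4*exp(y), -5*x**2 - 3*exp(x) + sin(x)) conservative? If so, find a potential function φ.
No, ∇×F = (y, 10*x + 3*exp(x) - cos(x), 10*x + sin(y) + 2*cos(2*y)) ≠ 0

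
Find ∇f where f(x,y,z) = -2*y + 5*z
(0, -2, 5)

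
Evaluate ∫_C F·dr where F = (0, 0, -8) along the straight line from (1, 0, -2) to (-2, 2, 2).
-32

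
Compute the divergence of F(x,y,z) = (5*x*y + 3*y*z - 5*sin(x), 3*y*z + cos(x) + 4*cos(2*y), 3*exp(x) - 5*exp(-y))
5*y + 3*z - 8*sin(2*y) - 5*cos(x)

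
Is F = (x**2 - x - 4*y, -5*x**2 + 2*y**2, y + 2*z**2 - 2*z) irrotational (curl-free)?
No, ∇×F = (1, 0, 4 - 10*x)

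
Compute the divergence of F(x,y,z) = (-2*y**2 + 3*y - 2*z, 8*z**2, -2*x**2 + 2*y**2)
0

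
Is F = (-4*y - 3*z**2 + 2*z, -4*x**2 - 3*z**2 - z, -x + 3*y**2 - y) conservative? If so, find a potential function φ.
No, ∇×F = (6*y + 6*z, 3 - 6*z, 4 - 8*x) ≠ 0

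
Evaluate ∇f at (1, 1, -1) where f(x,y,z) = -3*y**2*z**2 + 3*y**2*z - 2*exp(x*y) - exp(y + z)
(-2*E, -13 - 2*E, 8)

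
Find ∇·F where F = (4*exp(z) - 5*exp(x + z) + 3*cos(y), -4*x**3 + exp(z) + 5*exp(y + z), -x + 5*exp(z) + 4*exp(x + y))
5*(-exp(x) + exp(y) + 1)*exp(z)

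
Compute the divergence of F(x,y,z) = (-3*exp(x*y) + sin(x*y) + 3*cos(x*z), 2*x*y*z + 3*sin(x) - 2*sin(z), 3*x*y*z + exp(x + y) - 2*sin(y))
3*x*y + 2*x*z - 3*y*exp(x*y) + y*cos(x*y) - 3*z*sin(x*z)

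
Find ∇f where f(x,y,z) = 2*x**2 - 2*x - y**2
(4*x - 2, -2*y, 0)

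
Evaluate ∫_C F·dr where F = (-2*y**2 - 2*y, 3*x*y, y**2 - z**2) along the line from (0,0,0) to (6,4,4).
8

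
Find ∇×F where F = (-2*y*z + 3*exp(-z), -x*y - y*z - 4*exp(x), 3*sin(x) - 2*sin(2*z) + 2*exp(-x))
(y, -2*y - 3*cos(x) - 3*exp(-z) + 2*exp(-x), -y + 2*z - 4*exp(x))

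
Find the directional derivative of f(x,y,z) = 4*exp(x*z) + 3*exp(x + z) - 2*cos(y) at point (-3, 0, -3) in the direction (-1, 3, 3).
6*sqrt(19)*(1 - 4*exp(15))*exp(-6)/19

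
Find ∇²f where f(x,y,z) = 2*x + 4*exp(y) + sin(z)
4*exp(y) - sin(z)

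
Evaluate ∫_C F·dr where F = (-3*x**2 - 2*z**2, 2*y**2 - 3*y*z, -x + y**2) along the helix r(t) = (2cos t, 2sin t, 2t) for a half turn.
-48 + 10*pi + 16*pi**2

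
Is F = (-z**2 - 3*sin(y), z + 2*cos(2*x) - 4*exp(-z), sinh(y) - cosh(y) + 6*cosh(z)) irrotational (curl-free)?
No, ∇×F = (-1 - 4*exp(-z) + exp(-y), -2*z, -4*sin(2*x) + 3*cos(y))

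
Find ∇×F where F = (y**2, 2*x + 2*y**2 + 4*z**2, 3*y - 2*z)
(3 - 8*z, 0, 2 - 2*y)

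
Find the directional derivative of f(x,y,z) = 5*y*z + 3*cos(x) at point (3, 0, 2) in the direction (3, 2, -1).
sqrt(14)*(20 - 9*sin(3))/14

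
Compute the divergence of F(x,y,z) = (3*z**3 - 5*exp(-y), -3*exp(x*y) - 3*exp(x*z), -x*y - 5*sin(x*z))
-x*(3*exp(x*y) + 5*cos(x*z))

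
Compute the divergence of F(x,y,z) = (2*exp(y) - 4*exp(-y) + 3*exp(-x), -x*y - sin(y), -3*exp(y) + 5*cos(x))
-x - cos(y) - 3*exp(-x)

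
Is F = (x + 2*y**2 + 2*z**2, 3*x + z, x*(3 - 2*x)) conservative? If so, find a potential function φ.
No, ∇×F = (-1, 4*x + 4*z - 3, 3 - 4*y) ≠ 0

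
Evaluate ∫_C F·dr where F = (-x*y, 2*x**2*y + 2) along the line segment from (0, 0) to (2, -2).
20/3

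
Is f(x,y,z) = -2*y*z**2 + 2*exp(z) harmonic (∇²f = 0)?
No, ∇²f = -4*y + 2*exp(z)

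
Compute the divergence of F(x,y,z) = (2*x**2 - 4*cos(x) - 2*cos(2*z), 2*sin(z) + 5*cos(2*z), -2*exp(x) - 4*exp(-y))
4*x + 4*sin(x)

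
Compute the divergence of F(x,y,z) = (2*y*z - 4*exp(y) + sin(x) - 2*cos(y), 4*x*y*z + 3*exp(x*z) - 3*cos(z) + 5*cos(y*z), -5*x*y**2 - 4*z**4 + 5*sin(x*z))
4*x*z + 5*x*cos(x*z) - 16*z**3 - 5*z*sin(y*z) + cos(x)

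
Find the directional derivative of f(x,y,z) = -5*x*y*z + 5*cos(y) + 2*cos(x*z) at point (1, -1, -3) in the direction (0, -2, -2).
sqrt(2)*(-10 - 5*sin(1)/2 - sin(3))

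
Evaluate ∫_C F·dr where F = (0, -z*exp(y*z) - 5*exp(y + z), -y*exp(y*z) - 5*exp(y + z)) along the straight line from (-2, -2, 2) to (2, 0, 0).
-1 + exp(-4)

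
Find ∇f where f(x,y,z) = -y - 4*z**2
(0, -1, -8*z)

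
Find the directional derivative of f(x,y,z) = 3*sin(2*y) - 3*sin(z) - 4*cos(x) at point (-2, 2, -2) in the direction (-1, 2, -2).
4*cos(4) + 2*cos(2) + 4*sin(2)/3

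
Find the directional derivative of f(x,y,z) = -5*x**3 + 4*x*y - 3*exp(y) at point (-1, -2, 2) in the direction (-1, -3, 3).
sqrt(19)*(9 + 35*exp(2))*exp(-2)/19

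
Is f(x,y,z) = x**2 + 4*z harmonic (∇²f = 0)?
No, ∇²f = 2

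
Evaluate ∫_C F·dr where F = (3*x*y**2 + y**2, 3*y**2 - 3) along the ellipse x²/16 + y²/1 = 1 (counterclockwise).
0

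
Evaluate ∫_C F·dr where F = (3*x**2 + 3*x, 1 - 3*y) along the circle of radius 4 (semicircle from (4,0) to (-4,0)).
-128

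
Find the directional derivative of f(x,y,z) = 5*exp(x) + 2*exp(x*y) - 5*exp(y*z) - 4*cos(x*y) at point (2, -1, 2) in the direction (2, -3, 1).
sqrt(14)*(19 + 32*exp(2)*sin(2) + 10*exp(4))*exp(-2)/14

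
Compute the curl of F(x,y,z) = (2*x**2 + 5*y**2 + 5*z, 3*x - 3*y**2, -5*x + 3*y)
(3, 10, 3 - 10*y)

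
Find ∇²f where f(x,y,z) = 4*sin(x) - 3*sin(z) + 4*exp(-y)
-4*sin(x) + 3*sin(z) + 4*exp(-y)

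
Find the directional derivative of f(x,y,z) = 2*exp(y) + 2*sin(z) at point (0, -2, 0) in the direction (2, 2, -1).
-2/3 + 4*exp(-2)/3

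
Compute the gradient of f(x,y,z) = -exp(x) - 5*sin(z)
(-exp(x), 0, -5*cos(z))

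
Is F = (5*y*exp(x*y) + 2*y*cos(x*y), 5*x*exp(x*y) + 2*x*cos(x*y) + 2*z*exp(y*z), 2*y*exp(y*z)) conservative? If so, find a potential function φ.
Yes, F is conservative. φ = 5*exp(x*y) + 2*exp(y*z) + 2*sin(x*y)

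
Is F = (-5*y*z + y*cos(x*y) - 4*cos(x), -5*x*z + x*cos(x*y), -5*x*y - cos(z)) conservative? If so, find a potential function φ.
Yes, F is conservative. φ = -5*x*y*z - 4*sin(x) - sin(z) + sin(x*y)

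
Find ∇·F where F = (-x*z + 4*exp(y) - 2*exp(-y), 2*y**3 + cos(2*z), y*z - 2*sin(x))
6*y**2 + y - z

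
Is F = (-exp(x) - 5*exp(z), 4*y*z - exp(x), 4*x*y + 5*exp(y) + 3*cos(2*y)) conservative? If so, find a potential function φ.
No, ∇×F = (4*x - 4*y + 5*exp(y) - 6*sin(2*y), -4*y - 5*exp(z), -exp(x)) ≠ 0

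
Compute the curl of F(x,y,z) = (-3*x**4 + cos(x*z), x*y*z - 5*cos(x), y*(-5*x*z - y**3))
(-x*y - 5*x*z - 4*y**3, -x*sin(x*z) + 5*y*z, y*z + 5*sin(x))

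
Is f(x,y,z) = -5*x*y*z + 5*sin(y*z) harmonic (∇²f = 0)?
No, ∇²f = -5*(y**2 + z**2)*sin(y*z)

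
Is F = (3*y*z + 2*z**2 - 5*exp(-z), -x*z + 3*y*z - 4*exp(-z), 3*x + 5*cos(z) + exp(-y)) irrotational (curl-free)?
No, ∇×F = (x - 3*y - 4*exp(-z) - exp(-y), 3*y + 4*z - 3 + 5*exp(-z), -4*z)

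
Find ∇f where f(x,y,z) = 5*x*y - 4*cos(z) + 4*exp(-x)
(5*y - 4*exp(-x), 5*x, 4*sin(z))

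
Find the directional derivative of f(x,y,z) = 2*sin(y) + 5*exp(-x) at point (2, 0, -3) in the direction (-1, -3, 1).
sqrt(11)*(5 - 6*exp(2))*exp(-2)/11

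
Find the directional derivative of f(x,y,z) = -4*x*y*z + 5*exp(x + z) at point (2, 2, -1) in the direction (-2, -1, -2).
8/3 - 20*E/3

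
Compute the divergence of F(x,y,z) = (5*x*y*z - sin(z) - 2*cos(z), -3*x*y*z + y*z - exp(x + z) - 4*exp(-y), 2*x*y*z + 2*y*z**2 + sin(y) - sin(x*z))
2*x*y - 3*x*z - x*cos(x*z) + 9*y*z + z + 4*exp(-y)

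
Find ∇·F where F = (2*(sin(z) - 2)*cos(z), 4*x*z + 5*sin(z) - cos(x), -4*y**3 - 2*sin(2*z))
-4*cos(2*z)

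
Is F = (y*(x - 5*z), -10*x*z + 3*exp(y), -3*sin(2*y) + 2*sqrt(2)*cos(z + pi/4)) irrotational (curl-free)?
No, ∇×F = (10*x - 6*cos(2*y), -5*y, -x - 5*z)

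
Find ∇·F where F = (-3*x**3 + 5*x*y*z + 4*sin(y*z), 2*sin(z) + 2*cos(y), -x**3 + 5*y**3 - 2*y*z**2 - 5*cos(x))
-9*x**2 + y*z - 2*sin(y)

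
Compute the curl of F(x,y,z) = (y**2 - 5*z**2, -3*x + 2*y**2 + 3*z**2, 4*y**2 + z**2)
(8*y - 6*z, -10*z, -2*y - 3)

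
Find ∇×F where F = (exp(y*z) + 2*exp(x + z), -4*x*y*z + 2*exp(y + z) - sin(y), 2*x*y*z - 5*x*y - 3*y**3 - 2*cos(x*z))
(4*x*y + 2*x*z - 5*x - 9*y**2 - 2*exp(y + z), -2*y*z + y*exp(y*z) + 5*y - 2*z*sin(x*z) + 2*exp(x + z), z*(-4*y - exp(y*z)))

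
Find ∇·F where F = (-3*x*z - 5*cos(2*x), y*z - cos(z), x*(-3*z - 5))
-3*x - 2*z + 10*sin(2*x)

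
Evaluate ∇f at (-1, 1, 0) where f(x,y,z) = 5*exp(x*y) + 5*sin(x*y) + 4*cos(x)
(5*exp(-1) + 5*cos(1) + 4*sin(1), -5*cos(1) - 5*exp(-1), 0)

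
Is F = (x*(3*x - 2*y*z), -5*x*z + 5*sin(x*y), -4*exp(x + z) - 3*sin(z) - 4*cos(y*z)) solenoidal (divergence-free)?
No, ∇·F = 5*x*cos(x*y) + 6*x - 2*y*z + 4*y*sin(y*z) - 4*exp(x + z) - 3*cos(z)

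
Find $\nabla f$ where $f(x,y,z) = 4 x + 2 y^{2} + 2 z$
(4, 4*y, 2)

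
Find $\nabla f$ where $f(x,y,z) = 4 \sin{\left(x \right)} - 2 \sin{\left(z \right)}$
(4*cos(x), 0, -2*cos(z))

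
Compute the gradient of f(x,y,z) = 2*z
(0, 0, 2)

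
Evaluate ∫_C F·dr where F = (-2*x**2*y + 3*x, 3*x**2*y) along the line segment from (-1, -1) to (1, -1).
4/3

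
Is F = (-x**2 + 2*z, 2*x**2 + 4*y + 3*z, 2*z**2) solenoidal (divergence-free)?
No, ∇·F = -2*x + 4*z + 4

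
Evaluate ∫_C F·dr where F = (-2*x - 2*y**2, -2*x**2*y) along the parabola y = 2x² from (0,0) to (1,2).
-79/15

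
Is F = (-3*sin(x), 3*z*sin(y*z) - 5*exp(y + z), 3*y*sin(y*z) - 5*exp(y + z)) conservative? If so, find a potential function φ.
Yes, F is conservative. φ = -5*exp(y + z) + 3*cos(x) - 3*cos(y*z)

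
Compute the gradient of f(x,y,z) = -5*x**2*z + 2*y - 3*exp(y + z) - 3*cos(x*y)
(-10*x*z + 3*y*sin(x*y), 3*x*sin(x*y) - 3*exp(y + z) + 2, -5*x**2 - 3*exp(y + z))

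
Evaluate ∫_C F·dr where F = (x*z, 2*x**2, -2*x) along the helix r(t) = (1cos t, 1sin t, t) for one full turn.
pi/2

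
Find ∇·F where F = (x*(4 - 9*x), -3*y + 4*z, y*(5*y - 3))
1 - 18*x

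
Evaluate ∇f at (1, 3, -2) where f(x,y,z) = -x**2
(-2, 0, 0)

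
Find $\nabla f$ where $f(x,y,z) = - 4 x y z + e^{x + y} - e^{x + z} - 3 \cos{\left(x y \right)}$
(-4*y*z + 3*y*sin(x*y) + exp(x + y) - exp(x + z), -4*x*z + 3*x*sin(x*y) + exp(x + y), -4*x*y - exp(x + z))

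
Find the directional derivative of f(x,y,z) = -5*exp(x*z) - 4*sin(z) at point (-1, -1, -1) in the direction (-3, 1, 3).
-12*sqrt(19)*cos(1)/19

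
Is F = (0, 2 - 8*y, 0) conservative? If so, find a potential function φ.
Yes, F is conservative. φ = 2*y*(1 - 2*y)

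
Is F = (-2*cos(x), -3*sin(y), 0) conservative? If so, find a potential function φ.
Yes, F is conservative. φ = -2*sin(x) + 3*cos(y)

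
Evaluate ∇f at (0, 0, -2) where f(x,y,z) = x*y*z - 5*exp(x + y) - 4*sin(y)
(-5, -9, 0)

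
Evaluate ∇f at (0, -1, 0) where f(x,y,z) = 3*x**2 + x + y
(1, 1, 0)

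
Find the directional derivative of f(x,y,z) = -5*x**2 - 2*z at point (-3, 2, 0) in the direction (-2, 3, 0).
-60*sqrt(13)/13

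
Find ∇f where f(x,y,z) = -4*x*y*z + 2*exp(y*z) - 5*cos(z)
(-4*y*z, 2*z*(-2*x + exp(y*z)), -4*x*y + 2*y*exp(y*z) + 5*sin(z))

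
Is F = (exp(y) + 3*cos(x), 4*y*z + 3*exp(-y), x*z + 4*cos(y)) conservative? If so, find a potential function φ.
No, ∇×F = (-4*y - 4*sin(y), -z, -exp(y)) ≠ 0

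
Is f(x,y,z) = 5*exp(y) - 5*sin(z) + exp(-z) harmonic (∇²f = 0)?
No, ∇²f = 5*exp(y) + 5*sin(z) + exp(-z)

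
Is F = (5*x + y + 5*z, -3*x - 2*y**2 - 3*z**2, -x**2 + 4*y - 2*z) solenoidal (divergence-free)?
No, ∇·F = 3 - 4*y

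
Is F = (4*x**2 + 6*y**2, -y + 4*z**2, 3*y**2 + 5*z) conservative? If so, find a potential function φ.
No, ∇×F = (6*y - 8*z, 0, -12*y) ≠ 0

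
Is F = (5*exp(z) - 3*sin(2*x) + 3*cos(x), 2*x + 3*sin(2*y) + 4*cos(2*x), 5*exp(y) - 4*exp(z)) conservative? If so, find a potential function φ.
No, ∇×F = (5*exp(y), 5*exp(z), 2 - 8*sin(2*x)) ≠ 0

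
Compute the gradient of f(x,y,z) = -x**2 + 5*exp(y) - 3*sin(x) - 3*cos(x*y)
(-2*x + 3*y*sin(x*y) - 3*cos(x), 3*x*sin(x*y) + 5*exp(y), 0)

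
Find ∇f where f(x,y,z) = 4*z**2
(0, 0, 8*z)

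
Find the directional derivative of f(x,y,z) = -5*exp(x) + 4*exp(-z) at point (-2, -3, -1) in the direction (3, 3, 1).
sqrt(19)*(-4*exp(3) - 15)*exp(-2)/19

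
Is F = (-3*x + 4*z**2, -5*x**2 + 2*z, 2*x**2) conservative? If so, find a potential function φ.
No, ∇×F = (-2, -4*x + 8*z, -10*x) ≠ 0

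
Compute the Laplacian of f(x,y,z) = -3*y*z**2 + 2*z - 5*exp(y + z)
-6*y - 10*exp(y + z)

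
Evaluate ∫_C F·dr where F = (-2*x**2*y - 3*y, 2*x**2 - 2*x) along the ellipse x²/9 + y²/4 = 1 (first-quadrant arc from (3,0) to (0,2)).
24 + 33*pi/4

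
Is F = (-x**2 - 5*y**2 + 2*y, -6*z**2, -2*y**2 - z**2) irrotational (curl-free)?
No, ∇×F = (-4*y + 12*z, 0, 10*y - 2)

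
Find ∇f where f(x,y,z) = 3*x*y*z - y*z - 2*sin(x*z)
(z*(3*y - 2*cos(x*z)), z*(3*x - 1), 3*x*y - 2*x*cos(x*z) - y)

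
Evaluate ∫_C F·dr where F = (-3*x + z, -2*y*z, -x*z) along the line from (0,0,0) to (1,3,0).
-3/2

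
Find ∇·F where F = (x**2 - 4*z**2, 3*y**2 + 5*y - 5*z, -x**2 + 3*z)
2*x + 6*y + 8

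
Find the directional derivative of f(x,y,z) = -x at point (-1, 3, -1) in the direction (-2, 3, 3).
sqrt(22)/11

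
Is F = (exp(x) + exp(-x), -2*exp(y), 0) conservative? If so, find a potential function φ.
Yes, F is conservative. φ = exp(x) - 2*exp(y) - exp(-x)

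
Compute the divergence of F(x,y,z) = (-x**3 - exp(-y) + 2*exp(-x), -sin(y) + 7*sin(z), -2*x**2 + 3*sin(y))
-3*x**2 - cos(y) - 2*exp(-x)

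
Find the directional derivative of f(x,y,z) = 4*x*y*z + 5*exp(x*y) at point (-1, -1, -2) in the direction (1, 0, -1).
sqrt(2)*(4 - 5*E)/2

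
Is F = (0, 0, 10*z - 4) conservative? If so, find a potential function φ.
Yes, F is conservative. φ = z*(5*z - 4)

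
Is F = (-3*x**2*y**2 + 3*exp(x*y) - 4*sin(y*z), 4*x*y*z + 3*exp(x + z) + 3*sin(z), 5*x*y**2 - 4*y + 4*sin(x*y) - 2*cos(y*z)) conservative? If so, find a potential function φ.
No, ∇×F = (6*x*y + 4*x*cos(x*y) + 2*z*sin(y*z) - 3*exp(x + z) - 3*cos(z) - 4, -y*(5*y + 4*cos(x*y) + 4*cos(y*z)), 6*x**2*y - 3*x*exp(x*y) + 4*y*z + 4*z*cos(y*z) + 3*exp(x + z)) ≠ 0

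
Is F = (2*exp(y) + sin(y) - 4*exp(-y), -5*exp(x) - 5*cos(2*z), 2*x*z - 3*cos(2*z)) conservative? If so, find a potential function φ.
No, ∇×F = (-10*sin(2*z), -2*z, -5*exp(x) - 2*exp(y) - cos(y) - 4*exp(-y)) ≠ 0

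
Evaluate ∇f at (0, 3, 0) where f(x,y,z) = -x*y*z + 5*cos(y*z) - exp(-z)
(0, 0, 1)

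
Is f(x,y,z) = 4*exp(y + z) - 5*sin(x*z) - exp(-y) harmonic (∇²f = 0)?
No, ∇²f = 5*x**2*sin(x*z) + 5*z**2*sin(x*z) + 8*exp(y + z) - exp(-y)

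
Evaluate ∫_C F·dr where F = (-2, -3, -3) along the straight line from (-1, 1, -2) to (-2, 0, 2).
-7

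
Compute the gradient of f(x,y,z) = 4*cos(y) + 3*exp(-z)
(0, -4*sin(y), -3*exp(-z))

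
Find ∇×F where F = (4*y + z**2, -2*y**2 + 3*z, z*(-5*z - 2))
(-3, 2*z, -4)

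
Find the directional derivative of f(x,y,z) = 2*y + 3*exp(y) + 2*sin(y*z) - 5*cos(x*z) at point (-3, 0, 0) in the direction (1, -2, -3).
-5*sqrt(14)/7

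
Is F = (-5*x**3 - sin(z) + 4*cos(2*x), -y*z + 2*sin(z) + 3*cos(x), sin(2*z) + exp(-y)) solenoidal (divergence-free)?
No, ∇·F = -15*x**2 - z - 8*sin(2*x) + 2*cos(2*z)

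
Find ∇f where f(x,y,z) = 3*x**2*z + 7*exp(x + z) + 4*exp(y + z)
(6*x*z + 7*exp(x + z), 4*exp(y + z), 3*x**2 + 7*exp(x + z) + 4*exp(y + z))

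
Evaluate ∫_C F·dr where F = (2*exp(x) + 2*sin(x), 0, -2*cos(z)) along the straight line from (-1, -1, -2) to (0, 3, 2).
-4*sin(2) - 2*exp(-1) + 2*cos(1)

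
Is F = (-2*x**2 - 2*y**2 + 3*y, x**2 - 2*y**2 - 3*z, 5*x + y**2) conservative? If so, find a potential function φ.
No, ∇×F = (2*y + 3, -5, 2*x + 4*y - 3) ≠ 0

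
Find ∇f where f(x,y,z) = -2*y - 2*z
(0, -2, -2)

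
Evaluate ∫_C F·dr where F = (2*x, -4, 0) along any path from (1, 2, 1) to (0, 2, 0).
-1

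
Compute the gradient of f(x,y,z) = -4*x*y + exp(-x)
(-4*y - exp(-x), -4*x, 0)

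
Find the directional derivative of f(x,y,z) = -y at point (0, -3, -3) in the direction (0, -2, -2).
sqrt(2)/2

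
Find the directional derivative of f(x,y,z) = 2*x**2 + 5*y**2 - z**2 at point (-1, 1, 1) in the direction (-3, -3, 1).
-20*sqrt(19)/19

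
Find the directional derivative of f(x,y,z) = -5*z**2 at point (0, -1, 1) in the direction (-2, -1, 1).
-5*sqrt(6)/3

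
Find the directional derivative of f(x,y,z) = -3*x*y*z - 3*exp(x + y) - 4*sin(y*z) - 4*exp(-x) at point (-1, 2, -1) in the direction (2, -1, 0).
sqrt(5)*(-4*cos(2)/5 + E + 3)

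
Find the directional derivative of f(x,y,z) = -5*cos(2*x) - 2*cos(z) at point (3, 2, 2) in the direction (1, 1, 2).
sqrt(6)*(5*sin(6) + 2*sin(2))/3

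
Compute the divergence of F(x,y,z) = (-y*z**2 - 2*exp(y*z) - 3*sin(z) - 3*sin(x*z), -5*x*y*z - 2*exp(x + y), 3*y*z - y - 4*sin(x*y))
-5*x*z + 3*y - 3*z*cos(x*z) - 2*exp(x + y)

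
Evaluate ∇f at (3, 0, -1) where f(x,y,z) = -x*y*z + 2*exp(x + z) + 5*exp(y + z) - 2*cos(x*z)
(2*sin(3) + 2*exp(2), 5*exp(-1) + 3, -6*sin(3) + 5*exp(-1) + 2*exp(2))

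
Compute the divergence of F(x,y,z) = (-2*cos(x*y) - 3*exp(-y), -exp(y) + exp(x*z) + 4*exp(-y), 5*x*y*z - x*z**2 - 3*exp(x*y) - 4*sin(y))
5*x*y - 2*x*z + 2*y*sin(x*y) - exp(y) - 4*exp(-y)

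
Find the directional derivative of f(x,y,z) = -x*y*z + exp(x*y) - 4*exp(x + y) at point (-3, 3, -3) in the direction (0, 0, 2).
9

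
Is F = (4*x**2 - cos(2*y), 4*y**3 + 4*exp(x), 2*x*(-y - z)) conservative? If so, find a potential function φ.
No, ∇×F = (-2*x, 2*y + 2*z, 4*exp(x) - 2*sin(2*y)) ≠ 0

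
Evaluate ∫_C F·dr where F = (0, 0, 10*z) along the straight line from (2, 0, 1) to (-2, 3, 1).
0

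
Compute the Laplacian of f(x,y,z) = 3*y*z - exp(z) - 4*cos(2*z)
-exp(z) + 16*cos(2*z)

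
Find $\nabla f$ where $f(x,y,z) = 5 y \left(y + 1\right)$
(0, 10*y + 5, 0)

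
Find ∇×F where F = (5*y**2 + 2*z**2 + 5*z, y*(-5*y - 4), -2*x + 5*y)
(5, 4*z + 7, -10*y)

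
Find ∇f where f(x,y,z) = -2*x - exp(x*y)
(-y*exp(x*y) - 2, -x*exp(x*y), 0)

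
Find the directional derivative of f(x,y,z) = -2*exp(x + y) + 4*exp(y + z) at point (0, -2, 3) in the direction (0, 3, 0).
2*(-1 + 2*exp(3))*exp(-2)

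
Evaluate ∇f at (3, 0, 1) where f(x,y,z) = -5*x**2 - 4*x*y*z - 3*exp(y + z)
(-30, -12 - 3*E, -3*E)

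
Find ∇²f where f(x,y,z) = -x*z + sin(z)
-sin(z)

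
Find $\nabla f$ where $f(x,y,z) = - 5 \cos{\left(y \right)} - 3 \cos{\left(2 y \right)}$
(0, (12*cos(y) + 5)*sin(y), 0)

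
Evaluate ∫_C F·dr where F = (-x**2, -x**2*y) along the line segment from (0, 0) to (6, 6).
-396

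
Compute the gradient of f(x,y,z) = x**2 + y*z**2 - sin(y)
(2*x, z**2 - cos(y), 2*y*z)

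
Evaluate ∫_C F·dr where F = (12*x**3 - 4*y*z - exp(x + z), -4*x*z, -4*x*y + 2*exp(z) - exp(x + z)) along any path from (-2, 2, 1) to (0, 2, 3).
-64 - 2*E + exp(-1) + exp(3)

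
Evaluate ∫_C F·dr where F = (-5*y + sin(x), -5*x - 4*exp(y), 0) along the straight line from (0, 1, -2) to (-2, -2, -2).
-19 - 4*exp(-2) - cos(2) + 4*E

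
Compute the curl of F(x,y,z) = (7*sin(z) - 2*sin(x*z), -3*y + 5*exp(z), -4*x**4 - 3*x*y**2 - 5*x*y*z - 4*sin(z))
(-6*x*y - 5*x*z - 5*exp(z), 16*x**3 - 2*x*cos(x*z) + 3*y**2 + 5*y*z + 7*cos(z), 0)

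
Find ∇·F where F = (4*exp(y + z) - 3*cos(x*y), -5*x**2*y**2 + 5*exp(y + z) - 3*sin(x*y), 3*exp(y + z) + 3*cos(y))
-10*x**2*y - 3*x*cos(x*y) + 3*y*sin(x*y) + 8*exp(y + z)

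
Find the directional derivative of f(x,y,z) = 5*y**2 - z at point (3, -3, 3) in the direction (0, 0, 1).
-1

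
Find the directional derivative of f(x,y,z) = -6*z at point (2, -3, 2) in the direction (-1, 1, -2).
2*sqrt(6)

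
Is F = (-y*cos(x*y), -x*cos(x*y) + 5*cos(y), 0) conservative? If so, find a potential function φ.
Yes, F is conservative. φ = 5*sin(y) - sin(x*y)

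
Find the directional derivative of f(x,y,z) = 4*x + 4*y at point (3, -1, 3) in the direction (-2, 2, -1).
0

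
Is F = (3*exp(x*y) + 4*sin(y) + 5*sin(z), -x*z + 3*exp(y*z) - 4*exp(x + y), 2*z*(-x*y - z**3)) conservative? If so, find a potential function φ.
No, ∇×F = (-2*x*z + x - 3*y*exp(y*z), 2*y*z + 5*cos(z), -3*x*exp(x*y) - z - 4*exp(x + y) - 4*cos(y)) ≠ 0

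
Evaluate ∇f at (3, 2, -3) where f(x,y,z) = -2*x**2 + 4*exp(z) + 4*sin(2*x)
(-12 + 8*cos(6), 0, 4*exp(-3))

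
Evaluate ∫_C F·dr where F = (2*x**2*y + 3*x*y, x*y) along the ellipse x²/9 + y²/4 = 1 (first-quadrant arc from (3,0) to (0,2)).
-27*pi/4 - 14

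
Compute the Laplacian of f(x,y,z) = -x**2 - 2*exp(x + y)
-4*exp(x + y) - 2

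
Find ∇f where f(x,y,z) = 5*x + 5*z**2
(5, 0, 10*z)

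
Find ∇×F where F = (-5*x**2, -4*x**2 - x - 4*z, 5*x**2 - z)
(4, -10*x, -8*x - 1)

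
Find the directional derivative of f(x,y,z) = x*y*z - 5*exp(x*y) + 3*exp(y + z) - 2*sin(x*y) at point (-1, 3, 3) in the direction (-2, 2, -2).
sqrt(3)*(-9*exp(3) + 8*exp(3)*cos(3) + 20)*exp(-3)/3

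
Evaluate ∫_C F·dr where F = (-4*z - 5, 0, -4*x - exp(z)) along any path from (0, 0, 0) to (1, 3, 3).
-exp(3) - 16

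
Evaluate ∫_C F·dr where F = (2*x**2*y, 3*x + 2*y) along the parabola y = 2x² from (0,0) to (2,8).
608/5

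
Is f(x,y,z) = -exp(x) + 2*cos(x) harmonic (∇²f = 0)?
No, ∇²f = -exp(x) - 2*cos(x)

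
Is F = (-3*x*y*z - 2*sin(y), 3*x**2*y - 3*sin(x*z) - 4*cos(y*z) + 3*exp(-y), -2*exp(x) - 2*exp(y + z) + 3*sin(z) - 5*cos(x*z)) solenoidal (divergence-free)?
No, ∇·F = 3*x**2 + 5*x*sin(x*z) - 3*y*z + 4*z*sin(y*z) - 2*exp(y + z) + 3*cos(z) - 3*exp(-y)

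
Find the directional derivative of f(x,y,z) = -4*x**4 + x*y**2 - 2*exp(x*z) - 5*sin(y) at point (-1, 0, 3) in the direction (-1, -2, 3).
3*sqrt(14)*(2 - exp(3))*exp(-3)/7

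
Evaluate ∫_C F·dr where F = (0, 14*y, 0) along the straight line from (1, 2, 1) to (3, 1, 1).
-21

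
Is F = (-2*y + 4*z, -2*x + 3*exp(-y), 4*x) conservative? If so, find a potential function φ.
Yes, F is conservative. φ = -2*x*y + 4*x*z - 3*exp(-y)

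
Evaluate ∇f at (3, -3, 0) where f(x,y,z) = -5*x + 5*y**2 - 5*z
(-5, -30, -5)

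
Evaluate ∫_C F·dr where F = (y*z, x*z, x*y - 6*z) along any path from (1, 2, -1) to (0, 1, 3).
-22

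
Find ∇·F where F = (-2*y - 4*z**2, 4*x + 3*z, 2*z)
2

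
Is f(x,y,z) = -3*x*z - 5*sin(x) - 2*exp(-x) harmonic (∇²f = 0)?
No, ∇²f = 5*sin(x) - 2*exp(-x)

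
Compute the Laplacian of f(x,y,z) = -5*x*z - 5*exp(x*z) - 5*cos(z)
-5*x**2*exp(x*z) - 5*z**2*exp(x*z) + 5*cos(z)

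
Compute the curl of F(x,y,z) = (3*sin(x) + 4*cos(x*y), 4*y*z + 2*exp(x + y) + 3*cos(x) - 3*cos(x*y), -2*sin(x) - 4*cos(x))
(-4*y, -4*sin(x) + 2*cos(x), 4*x*sin(x*y) + 3*y*sin(x*y) + 2*exp(x + y) - 3*sin(x))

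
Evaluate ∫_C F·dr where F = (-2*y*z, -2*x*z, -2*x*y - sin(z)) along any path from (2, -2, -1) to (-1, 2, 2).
-cos(1) + cos(2) + 16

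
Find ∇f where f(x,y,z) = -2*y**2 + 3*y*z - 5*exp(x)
(-5*exp(x), -4*y + 3*z, 3*y)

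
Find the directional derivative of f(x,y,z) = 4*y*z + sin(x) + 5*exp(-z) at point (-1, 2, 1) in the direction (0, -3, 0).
-4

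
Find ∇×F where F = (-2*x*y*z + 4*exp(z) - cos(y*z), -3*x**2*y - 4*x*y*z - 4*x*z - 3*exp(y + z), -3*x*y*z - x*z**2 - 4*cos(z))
(4*x*y - 3*x*z + 4*x + 3*exp(y + z), -2*x*y + 3*y*z + y*sin(y*z) + z**2 + 4*exp(z), -6*x*y + 2*x*z - 4*y*z - z*sin(y*z) - 4*z)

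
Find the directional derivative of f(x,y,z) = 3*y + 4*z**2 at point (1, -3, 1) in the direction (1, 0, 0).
0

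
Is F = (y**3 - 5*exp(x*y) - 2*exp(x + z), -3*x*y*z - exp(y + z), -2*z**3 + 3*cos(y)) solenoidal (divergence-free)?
No, ∇·F = -3*x*z - 5*y*exp(x*y) - 6*z**2 - 2*exp(x + z) - exp(y + z)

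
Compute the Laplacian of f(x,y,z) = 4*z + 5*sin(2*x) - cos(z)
-20*sin(2*x) + cos(z)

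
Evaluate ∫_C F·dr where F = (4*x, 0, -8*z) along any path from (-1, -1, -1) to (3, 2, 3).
-16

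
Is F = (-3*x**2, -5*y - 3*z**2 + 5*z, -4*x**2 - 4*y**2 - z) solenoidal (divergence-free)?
No, ∇·F = -6*x - 6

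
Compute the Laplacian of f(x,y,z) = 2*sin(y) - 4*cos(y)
-2*sin(y) + 4*cos(y)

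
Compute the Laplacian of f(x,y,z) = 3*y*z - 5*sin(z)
5*sin(z)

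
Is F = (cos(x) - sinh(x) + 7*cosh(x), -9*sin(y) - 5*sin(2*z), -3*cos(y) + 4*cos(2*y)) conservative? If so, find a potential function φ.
No, ∇×F = (3*sin(y) - 8*sin(2*y) + 10*cos(2*z), 0, 0) ≠ 0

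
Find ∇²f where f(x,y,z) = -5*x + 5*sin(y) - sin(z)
-5*sin(y) + sin(z)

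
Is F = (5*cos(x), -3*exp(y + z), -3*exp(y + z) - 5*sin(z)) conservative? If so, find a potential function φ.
Yes, F is conservative. φ = -3*exp(y + z) + 5*sin(x) + 5*cos(z)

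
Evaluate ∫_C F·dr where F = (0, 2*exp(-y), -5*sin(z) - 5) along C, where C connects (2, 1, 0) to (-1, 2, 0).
-(2 - 2*E)*exp(-2)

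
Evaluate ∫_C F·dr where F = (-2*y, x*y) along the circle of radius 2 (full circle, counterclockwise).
8*pi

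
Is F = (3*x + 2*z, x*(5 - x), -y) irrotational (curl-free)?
No, ∇×F = (-1, 2, 5 - 2*x)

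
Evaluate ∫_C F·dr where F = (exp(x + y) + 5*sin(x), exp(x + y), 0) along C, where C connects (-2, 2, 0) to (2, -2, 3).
0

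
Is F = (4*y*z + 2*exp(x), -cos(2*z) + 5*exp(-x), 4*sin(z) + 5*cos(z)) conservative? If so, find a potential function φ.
No, ∇×F = (-2*sin(2*z), 4*y, -4*z - 5*exp(-x)) ≠ 0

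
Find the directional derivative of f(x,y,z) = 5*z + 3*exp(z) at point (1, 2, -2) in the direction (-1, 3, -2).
sqrt(14)*(-5*exp(2) - 3)*exp(-2)/7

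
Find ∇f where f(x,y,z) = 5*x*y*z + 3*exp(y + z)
(5*y*z, 5*x*z + 3*exp(y + z), 5*x*y + 3*exp(y + z))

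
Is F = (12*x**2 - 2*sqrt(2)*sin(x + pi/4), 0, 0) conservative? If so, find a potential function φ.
Yes, F is conservative. φ = 4*x**3 + 2*sqrt(2)*cos(x + pi/4)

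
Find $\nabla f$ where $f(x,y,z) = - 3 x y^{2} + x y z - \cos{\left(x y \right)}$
(y*(-3*y + z + sin(x*y)), x*(-6*y + z + sin(x*y)), x*y)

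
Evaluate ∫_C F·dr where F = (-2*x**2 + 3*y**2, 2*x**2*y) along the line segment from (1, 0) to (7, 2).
-96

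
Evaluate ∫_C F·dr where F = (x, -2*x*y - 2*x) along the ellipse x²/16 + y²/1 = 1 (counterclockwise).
-8*pi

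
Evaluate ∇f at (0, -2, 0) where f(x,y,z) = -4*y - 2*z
(0, -4, -2)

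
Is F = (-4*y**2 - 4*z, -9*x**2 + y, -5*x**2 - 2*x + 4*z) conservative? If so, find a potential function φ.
No, ∇×F = (0, 10*x - 2, -18*x + 8*y) ≠ 0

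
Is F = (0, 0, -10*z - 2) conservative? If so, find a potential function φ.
Yes, F is conservative. φ = z*(-5*z - 2)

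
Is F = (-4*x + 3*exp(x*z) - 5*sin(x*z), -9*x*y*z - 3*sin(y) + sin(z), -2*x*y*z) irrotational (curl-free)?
No, ∇×F = (9*x*y - 2*x*z - cos(z), 3*x*exp(x*z) - 5*x*cos(x*z) + 2*y*z, -9*y*z)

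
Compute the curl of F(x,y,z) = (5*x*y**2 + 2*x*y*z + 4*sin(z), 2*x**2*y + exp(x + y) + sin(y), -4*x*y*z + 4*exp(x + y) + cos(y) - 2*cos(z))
(-4*x*z + 4*exp(x + y) - sin(y), 2*x*y + 4*y*z - 4*exp(x + y) + 4*cos(z), -6*x*y - 2*x*z + exp(x + y))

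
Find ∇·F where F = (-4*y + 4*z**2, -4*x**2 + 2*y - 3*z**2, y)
2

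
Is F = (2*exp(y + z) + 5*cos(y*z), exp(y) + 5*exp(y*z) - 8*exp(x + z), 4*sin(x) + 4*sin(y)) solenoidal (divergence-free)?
No, ∇·F = 5*z*exp(y*z) + exp(y)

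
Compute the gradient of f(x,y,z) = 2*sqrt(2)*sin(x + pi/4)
(2*sqrt(2)*cos(x + pi/4), 0, 0)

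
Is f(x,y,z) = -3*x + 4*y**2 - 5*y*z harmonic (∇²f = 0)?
No, ∇²f = 8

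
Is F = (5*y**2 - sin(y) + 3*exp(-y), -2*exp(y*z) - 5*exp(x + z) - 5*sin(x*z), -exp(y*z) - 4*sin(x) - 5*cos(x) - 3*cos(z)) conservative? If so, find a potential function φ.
No, ∇×F = (5*x*cos(x*z) + 2*y*exp(y*z) - z*exp(y*z) + 5*exp(x + z), -5*sin(x) + 4*cos(x), -10*y - 5*z*cos(x*z) - 5*exp(x + z) + cos(y) + 3*exp(-y)) ≠ 0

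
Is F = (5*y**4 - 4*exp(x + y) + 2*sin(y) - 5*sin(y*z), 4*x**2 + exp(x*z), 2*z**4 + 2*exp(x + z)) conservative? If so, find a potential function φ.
No, ∇×F = (-x*exp(x*z), -5*y*cos(y*z) - 2*exp(x + z), 8*x - 20*y**3 + z*exp(x*z) + 5*z*cos(y*z) + 4*exp(x + y) - 2*cos(y)) ≠ 0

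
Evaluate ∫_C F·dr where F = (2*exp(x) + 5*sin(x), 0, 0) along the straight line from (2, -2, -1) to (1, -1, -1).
-2*exp(2) - 5*cos(1) + 5*cos(2) + 2*E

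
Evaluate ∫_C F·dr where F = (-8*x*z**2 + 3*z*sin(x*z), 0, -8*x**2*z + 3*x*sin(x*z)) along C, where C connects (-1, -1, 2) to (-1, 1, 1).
-3*cos(1) + 3*cos(2) + 12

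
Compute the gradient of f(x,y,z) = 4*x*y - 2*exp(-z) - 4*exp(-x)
(4*y + 4*exp(-x), 4*x, 2*exp(-z))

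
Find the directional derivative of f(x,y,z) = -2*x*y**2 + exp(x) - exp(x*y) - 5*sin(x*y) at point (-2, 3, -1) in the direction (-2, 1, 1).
sqrt(6)*(-exp(4) + 4 + 20*exp(6)*cos(6) + 30*exp(6))*exp(-6)/3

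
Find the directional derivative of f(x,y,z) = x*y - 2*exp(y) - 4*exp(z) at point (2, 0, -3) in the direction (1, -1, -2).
4*sqrt(6)*exp(-3)/3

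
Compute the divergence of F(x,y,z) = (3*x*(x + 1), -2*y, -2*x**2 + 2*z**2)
6*x + 4*z + 1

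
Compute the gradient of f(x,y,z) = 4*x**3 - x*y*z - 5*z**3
(12*x**2 - y*z, -x*z, -x*y - 15*z**2)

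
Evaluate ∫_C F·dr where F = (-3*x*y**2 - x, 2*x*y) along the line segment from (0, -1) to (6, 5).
-504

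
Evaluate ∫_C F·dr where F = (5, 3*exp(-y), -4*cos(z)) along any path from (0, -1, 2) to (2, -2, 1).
-3*exp(2) - 4*sin(1) + 4*sin(2) + 3*E + 10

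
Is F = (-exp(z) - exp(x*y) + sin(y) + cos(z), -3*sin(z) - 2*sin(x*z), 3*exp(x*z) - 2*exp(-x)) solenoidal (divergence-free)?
No, ∇·F = 3*x*exp(x*z) - y*exp(x*y)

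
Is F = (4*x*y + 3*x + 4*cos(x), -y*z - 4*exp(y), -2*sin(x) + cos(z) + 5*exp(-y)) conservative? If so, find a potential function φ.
No, ∇×F = (y - 5*exp(-y), 2*cos(x), -4*x) ≠ 0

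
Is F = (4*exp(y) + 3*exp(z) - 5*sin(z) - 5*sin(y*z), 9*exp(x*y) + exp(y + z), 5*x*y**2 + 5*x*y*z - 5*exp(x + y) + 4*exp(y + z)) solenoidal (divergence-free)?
No, ∇·F = 5*x*y + 9*x*exp(x*y) + 5*exp(y + z)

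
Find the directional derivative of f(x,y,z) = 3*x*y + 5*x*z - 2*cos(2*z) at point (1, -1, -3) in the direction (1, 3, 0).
-9*sqrt(10)/10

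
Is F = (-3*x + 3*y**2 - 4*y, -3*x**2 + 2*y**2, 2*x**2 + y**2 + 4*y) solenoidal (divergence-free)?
No, ∇·F = 4*y - 3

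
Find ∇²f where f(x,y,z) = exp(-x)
exp(-x)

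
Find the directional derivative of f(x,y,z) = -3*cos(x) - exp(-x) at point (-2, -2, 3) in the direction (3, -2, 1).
3*sqrt(14)*(-3*sin(2) + exp(2))/14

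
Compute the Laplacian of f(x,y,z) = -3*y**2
-6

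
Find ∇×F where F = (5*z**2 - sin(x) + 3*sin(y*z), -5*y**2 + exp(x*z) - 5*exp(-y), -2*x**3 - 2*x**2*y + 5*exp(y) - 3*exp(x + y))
(-2*x**2 - x*exp(x*z) + 5*exp(y) - 3*exp(x + y), 6*x**2 + 4*x*y + 3*y*cos(y*z) + 10*z + 3*exp(x + y), z*(exp(x*z) - 3*cos(y*z)))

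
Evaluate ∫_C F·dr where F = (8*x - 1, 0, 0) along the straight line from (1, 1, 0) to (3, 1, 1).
30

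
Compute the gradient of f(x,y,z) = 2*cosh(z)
(0, 0, 2*sinh(z))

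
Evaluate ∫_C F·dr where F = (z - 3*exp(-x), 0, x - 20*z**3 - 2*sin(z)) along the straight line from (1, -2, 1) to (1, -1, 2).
-74 - 2*cos(1) + 2*cos(2)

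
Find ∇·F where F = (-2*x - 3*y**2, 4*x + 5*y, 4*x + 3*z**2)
6*z + 3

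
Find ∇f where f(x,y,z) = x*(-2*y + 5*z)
(-2*y + 5*z, -2*x, 5*x)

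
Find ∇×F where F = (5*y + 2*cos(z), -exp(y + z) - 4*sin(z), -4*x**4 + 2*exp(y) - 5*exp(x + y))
(2*exp(y) - 5*exp(x + y) + exp(y + z) + 4*cos(z), 16*x**3 + 5*exp(x + y) - 2*sin(z), -5)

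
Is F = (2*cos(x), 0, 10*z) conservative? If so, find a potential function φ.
Yes, F is conservative. φ = 5*z**2 + 2*sin(x)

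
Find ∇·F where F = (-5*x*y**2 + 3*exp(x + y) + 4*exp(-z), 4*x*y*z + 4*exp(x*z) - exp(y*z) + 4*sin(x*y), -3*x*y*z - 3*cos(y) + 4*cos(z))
-3*x*y + 4*x*z + 4*x*cos(x*y) - 5*y**2 - z*exp(y*z) + 3*exp(x + y) - 4*sin(z)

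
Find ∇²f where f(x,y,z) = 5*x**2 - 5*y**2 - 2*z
0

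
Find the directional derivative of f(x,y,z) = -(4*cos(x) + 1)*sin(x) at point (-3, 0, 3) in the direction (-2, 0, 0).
cos(3) + 4*cos(6)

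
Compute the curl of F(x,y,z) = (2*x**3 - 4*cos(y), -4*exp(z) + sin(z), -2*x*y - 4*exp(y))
(-2*x - 4*exp(y) + 4*exp(z) - cos(z), 2*y, -4*sin(y))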